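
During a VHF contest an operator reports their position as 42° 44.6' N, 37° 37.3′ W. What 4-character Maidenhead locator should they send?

Add 180° to longitude and 90° to latitude: 142.38, 132.74.
Field: lon ⌊142.38/20⌋ = 7 → H; lat ⌊132.74/10⌋ = 13 → N.
Square: lon ⌊2.38/2⌋ = 1; lat ⌊2.74/1⌋ = 2.

HN12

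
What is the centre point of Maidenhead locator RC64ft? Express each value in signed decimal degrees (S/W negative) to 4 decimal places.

Field R=17, C=2: +17·20° lon, +2·10° lat → SW at lon 160°, lat -70°.
Square 6, 4: +6·2° lon, +4·1° lat → SW at lon 172°, lat -66°.
Subsquare f=5, t=19: +5·0.0833333° lon, +19·0.0416667° lat → SW at lon 172.417°, lat -65.2083°.
Cell spans 0.0833333° lon × 0.0416667° lat. Centre is SW corner plus half of each.
latitude -65.1875, longitude 172.4583.

-65.1875, 172.4583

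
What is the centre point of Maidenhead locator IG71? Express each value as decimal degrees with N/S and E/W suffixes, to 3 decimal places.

28.500° S, 5.000° W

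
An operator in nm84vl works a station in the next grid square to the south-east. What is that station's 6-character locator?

NM84wk

Longitude subsquare v = 21; +1 → 22 = w.
Latitude subsquare l = 11; −1 → 10 = k.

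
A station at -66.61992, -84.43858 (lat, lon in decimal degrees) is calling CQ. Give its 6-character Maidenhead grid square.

Offset from 180°W / 90°S: lon 95.5614°, lat 23.3801°.
Field: lon ⌊95.5614/20⌋ = 4 → E; lat ⌊23.3801/10⌋ = 2 → C.
Square: lon ⌊15.5614/2⌋ = 7; lat ⌊3.3801/1⌋ = 3.
Subsquare: lon ⌊1.5614/0.0833333⌋ = 18 → s; lat ⌊0.3801/0.0416667⌋ = 9 → j.

EC73sj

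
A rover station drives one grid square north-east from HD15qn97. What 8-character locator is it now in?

HD15rn08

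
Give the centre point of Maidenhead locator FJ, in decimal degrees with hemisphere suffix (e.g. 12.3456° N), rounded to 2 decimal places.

5.00° N, 70.00° W

Field F=5, J=9: +5·20° lon, +9·10° lat → SW at lon -80°, lat 0°.
Cell spans 20° lon × 10° lat. Centre is SW corner plus half of each.
latitude 5.00° N, longitude 70.00° W.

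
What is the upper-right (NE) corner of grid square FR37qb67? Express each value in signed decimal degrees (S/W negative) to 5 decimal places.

87.07500, -72.60833

Field F=5, R=17: +5·20° lon, +17·10° lat → SW at lon -80°, lat 80°.
Square 3, 7: +3·2° lon, +7·1° lat → SW at lon -74°, lat 87°.
Subsquare q=16, b=1: +16·0.0833333° lon, +1·0.0416667° lat → SW at lon -72.6667°, lat 87.0417°.
Extended square 6, 7: +6·0.00833333° lon, +7·0.00416667° lat → SW at lon -72.6167°, lat 87.0708°.
Cell spans 0.00833333° lon × 0.00416667° lat. NE corner is SW corner plus one full cell.
latitude 87.07500, longitude -72.60833.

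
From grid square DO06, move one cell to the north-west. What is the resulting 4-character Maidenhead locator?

CO97

Longitude square 0; −1 → -1, wraps to 9, carry into field.
Longitude field D = 3; −1 → 2 = C.
Latitude square 6; +1 → 7.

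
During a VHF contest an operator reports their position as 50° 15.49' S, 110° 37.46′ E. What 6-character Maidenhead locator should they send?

OD59hr

Shift to the Maidenhead origin (180°W, 90°S): lon 290.6243, lat 39.7418.
Field: lon ⌊290.6243/20⌋ = 14 → O; lat ⌊39.7418/10⌋ = 3 → D.
Square: lon ⌊10.6243/2⌋ = 5; lat ⌊9.7418/1⌋ = 9.
Subsquare: lon ⌊0.6243/0.0833333⌋ = 7 → h; lat ⌊0.7418/0.0416667⌋ = 17 → r.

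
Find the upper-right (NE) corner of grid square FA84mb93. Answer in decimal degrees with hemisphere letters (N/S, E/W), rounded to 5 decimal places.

Field F=5, A=0: +5·20° lon, +0·10° lat → SW at lon -80°, lat -90°.
Square 8, 4: +8·2° lon, +4·1° lat → SW at lon -64°, lat -86°.
Subsquare m=12, b=1: +12·0.0833333° lon, +1·0.0416667° lat → SW at lon -63°, lat -85.9583°.
Extended square 9, 3: +9·0.00833333° lon, +3·0.00416667° lat → SW at lon -62.925°, lat -85.9458°.
Cell spans 0.00833333° lon × 0.00416667° lat. NE corner is SW corner plus one full cell.
latitude 85.94167° S, longitude 62.91667° W.

85.94167° S, 62.91667° W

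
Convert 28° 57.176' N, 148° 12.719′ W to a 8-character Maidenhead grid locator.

BL58vw48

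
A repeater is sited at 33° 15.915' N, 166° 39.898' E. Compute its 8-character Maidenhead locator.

Shift to the Maidenhead origin (180°W, 90°S): lon 346.66497, lat 123.26525.
Field: lon ⌊346.66497/20⌋ = 17 → R; lat ⌊123.26525/10⌋ = 12 → M.
Square: lon ⌊6.66497/2⌋ = 3; lat ⌊3.26525/1⌋ = 3.
Subsquare: lon ⌊0.66497/0.0833333⌋ = 7 → h; lat ⌊0.26525/0.0416667⌋ = 6 → g.
Extended square: lon ⌊0.08163/0.00833333⌋ = 9; lat ⌊0.01525/0.00416667⌋ = 3.

RM33hg93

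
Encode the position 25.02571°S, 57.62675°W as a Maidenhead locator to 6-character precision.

GG14ex

Add 180° to longitude and 90° to latitude: 122.3732, 64.9743.
Field (20°×10°, letters A–R): lon ⌊122.3732/20⌋ = 6 → G; lat ⌊64.9743/10⌋ = 6 → G.
Square (2°×1°, digits 0–9): lon ⌊2.3732/2⌋ = 1; lat ⌊4.9743/1⌋ = 4.
Subsquare (5′×2.5′, letters a–x): lon ⌊0.3732/0.0833333⌋ = 4 → e; lat ⌊0.9743/0.0416667⌋ = 23 → x.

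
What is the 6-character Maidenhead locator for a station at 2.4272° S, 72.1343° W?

Shift to the Maidenhead origin (180°W, 90°S): lon 107.8657, lat 87.5728.
Field (20°×10°, letters A–R): lon ⌊107.8657/20⌋ = 5 → F; lat ⌊87.5728/10⌋ = 8 → I.
Square (2°×1°, digits 0–9): lon ⌊7.8657/2⌋ = 3; lat ⌊7.5728/1⌋ = 7.
Subsquare (5′×2.5′, letters a–x): lon ⌊1.8657/0.0833333⌋ = 22 → w; lat ⌊0.5728/0.0416667⌋ = 13 → n.

FI37wn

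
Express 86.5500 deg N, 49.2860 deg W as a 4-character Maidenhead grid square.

GR56

Add 180° to longitude and 90° to latitude: 130.71, 176.55.
Field: lon ⌊130.71/20⌋ = 6 → G; lat ⌊176.55/10⌋ = 17 → R.
Square: lon ⌊10.71/2⌋ = 5; lat ⌊6.55/1⌋ = 6.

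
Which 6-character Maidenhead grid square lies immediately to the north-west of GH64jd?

Longitude subsquare j = 9; −1 → 8 = i.
Latitude subsquare d = 3; +1 → 4 = e.

GH64ie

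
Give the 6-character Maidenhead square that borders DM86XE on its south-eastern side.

Longitude subsquare x = 23; +1 → 24, wraps to 0 = a, carry into square.
Longitude square 8; +1 → 9.
Latitude subsquare e = 4; −1 → 3 = d.

DM96ad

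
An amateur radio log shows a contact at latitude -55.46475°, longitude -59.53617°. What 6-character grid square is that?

Offset from 180°W / 90°S: lon 120.4638°, lat 34.5352°.
Field: lon ⌊120.4638/20⌋ = 6 → G; lat ⌊34.5352/10⌋ = 3 → D.
Square: lon ⌊0.4638/2⌋ = 0; lat ⌊4.5352/1⌋ = 4.
Subsquare: lon ⌊0.4638/0.0833333⌋ = 5 → f; lat ⌊0.5352/0.0416667⌋ = 12 → m.

GD04fm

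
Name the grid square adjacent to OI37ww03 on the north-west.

OI37vw94

Longitude extended square 0; −1 → -1, wraps to 9, carry into subsquare.
Longitude subsquare w = 22; −1 → 21 = v.
Latitude extended square 3; +1 → 4.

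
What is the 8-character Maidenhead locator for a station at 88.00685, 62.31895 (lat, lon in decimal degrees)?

Shift to the Maidenhead origin (180°W, 90°S): lon 242.31895, lat 178.00685.
Field: lon ⌊242.31895/20⌋ = 12 → M; lat ⌊178.00685/10⌋ = 17 → R.
Square: lon ⌊2.31895/2⌋ = 1; lat ⌊8.00685/1⌋ = 8.
Subsquare: lon ⌊0.31895/0.0833333⌋ = 3 → d; lat ⌊0.00685/0.0416667⌋ = 0 → a.
Extended square: lon ⌊0.06895/0.00833333⌋ = 8; lat ⌊0.00685/0.00416667⌋ = 1.

MR18da81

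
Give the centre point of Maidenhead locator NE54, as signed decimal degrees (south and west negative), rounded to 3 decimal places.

Field N=13, E=4: +13·20° lon, +4·10° lat → SW at lon 80°, lat -50°.
Square 5, 4: +5·2° lon, +4·1° lat → SW at lon 90°, lat -46°.
Cell spans 2° lon × 1° lat. Centre is SW corner plus half of each.
latitude -45.500, longitude 91.000.

-45.500, 91.000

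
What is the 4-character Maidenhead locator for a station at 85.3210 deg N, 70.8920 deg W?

Offset from 180°W / 90°S: lon 109.11°, lat 175.32°.
Field: 109.11/20 → 5 → F, 175.32/10 → 17 → R; chars FR.
Square: 9.11/2 → 4, 5.32/1 → 5; chars 45.

FR45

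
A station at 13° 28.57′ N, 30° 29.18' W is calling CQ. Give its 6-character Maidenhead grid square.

HK43sl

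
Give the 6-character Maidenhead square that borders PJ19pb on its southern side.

PJ19pa

Latitude subsquare b = 1; −1 → 0 = a.
The longitude characters are unchanged.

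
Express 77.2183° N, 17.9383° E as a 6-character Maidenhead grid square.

Shift to the Maidenhead origin (180°W, 90°S): lon 197.9383, lat 167.2183.
Field: lon ⌊197.9383/20⌋ = 9 → J; lat ⌊167.2183/10⌋ = 16 → Q.
Square: lon ⌊17.9383/2⌋ = 8; lat ⌊7.2183/1⌋ = 7.
Subsquare: lon ⌊1.9383/0.0833333⌋ = 23 → x; lat ⌊0.2183/0.0416667⌋ = 5 → f.

JQ87xf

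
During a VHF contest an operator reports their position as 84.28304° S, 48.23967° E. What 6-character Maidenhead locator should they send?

Shift to the Maidenhead origin (180°W, 90°S): lon 228.2397, lat 5.7170.
Field: lon ⌊228.2397/20⌋ = 11 → L; lat ⌊5.7170/10⌋ = 0 → A.
Square: lon ⌊8.2397/2⌋ = 4; lat ⌊5.7170/1⌋ = 5.
Subsquare: lon ⌊0.2397/0.0833333⌋ = 2 → c; lat ⌊0.7170/0.0416667⌋ = 17 → r.

LA45cr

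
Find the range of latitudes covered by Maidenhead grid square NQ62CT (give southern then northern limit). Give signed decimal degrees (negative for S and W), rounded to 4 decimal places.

72.7917, 72.8333

Field N=13, Q=16: +13·20° lon, +16·10° lat → SW at lon 80°, lat 70°.
Square 6, 2: +6·2° lon, +2·1° lat → SW at lon 92°, lat 72°.
Subsquare c=2, t=19: +2·0.0833333° lon, +19·0.0416667° lat → SW at lon 92.1667°, lat 72.7917°.
Cell spans 0.0833333° lon × 0.0416667° lat.
south 72.7917, north 72.8333.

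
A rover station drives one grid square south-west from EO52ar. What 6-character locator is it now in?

Longitude subsquare a = 0; −1 → -1, wraps to 23 = x, carry into square.
Longitude square 5; −1 → 4.
Latitude subsquare r = 17; −1 → 16 = q.

EO42xq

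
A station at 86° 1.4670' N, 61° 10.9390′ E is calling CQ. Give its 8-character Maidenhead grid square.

Offset from 180°W / 90°S: lon 241.18232°, lat 176.02445°.
Field: lon ⌊241.18232/20⌋ = 12 → M; lat ⌊176.02445/10⌋ = 17 → R.
Square: lon ⌊1.18232/2⌋ = 0; lat ⌊6.02445/1⌋ = 6.
Subsquare: lon ⌊1.18232/0.0833333⌋ = 14 → o; lat ⌊0.02445/0.0416667⌋ = 0 → a.
Extended square: lon ⌊0.01565/0.00833333⌋ = 1; lat ⌊0.02445/0.00416667⌋ = 5.

MR06oa15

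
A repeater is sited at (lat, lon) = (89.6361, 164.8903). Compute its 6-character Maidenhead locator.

Shift to the Maidenhead origin (180°W, 90°S): lon 344.8903, lat 179.6361.
Field (20°×10°, letters A–R): lon ⌊344.8903/20⌋ = 17 → R; lat ⌊179.6361/10⌋ = 17 → R.
Square (2°×1°, digits 0–9): lon ⌊4.8903/2⌋ = 2; lat ⌊9.6361/1⌋ = 9.
Subsquare (5′×2.5′, letters a–x): lon ⌊0.8903/0.0833333⌋ = 10 → k; lat ⌊0.6361/0.0416667⌋ = 15 → p.

RR29kp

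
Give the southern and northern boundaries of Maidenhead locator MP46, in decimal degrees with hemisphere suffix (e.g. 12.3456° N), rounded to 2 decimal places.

66.00° N, 67.00° N

Field M=12, P=15: +12·20° lon, +15·10° lat → SW at lon 60°, lat 60°.
Square 4, 6: +4·2° lon, +6·1° lat → SW at lon 68°, lat 66°.
Cell spans 2° lon × 1° lat.
south 66.00° N, north 67.00° N.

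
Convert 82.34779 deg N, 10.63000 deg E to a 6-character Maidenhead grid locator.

Add 180° to longitude and 90° to latitude: 190.6300, 172.3478.
Field: lon ⌊190.6300/20⌋ = 9 → J; lat ⌊172.3478/10⌋ = 17 → R.
Square: lon ⌊10.6300/2⌋ = 5; lat ⌊2.3478/1⌋ = 2.
Subsquare: lon ⌊0.6300/0.0833333⌋ = 7 → h; lat ⌊0.3478/0.0416667⌋ = 8 → i.

JR52hi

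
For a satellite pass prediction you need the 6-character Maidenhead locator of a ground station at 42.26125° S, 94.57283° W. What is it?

EE27rr

Offset from 180°W / 90°S: lon 85.4272°, lat 47.7388°.
Field: 85.4272/20 → 4 → E, 47.7388/10 → 4 → E; chars EE.
Square: 5.4272/2 → 2, 7.7388/1 → 7; chars 27.
Subsquare: 1.4272/0.0833333 → 17 → r, 0.7388/0.0416667 → 17 → r; chars rr.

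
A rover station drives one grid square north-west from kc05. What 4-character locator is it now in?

JC96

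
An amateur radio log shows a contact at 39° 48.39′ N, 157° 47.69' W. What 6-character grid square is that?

BM19ct

Add 180° to longitude and 90° to latitude: 22.2052, 129.8065.
Field: 22.2052/20 → 1 → B, 129.8065/10 → 12 → M; chars BM.
Square: 2.2052/2 → 1, 9.8065/1 → 9; chars 19.
Subsquare: 0.2052/0.0833333 → 2 → c, 0.8065/0.0416667 → 19 → t; chars ct.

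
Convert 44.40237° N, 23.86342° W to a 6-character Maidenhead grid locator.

Shift to the Maidenhead origin (180°W, 90°S): lon 156.1366, lat 134.4024.
Field (20°×10°, letters A–R): 156.1366/20 → 7 → H, 134.4024/10 → 13 → N; chars HN.
Square (2°×1°, digits 0–9): 16.1366/2 → 8, 4.4024/1 → 4; chars 84.
Subsquare (5′×2.5′, letters a–x): 0.1366/0.0833333 → 1 → b, 0.4024/0.0416667 → 9 → j; chars bj.

HN84bj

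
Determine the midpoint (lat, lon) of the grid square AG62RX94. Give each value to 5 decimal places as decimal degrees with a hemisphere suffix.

Field A=0, G=6: +0·20° lon, +6·10° lat → SW at lon -180°, lat -30°.
Square 6, 2: +6·2° lon, +2·1° lat → SW at lon -168°, lat -28°.
Subsquare r=17, x=23: +17·0.0833333° lon, +23·0.0416667° lat → SW at lon -166.583°, lat -27.0417°.
Extended square 9, 4: +9·0.00833333° lon, +4·0.00416667° lat → SW at lon -166.508°, lat -27.025°.
Cell spans 0.00833333° lon × 0.00416667° lat. Centre is SW corner plus half of each.
latitude 27.02292° S, longitude 166.50417° W.

27.02292° S, 166.50417° W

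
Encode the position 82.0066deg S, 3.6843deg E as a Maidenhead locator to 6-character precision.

JA17ux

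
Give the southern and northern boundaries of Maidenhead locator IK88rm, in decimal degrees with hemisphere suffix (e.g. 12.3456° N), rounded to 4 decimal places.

18.5000° N, 18.5417° N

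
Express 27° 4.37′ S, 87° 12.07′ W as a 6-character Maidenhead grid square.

EG62jw

Shift to the Maidenhead origin (180°W, 90°S): lon 92.7988, lat 62.9272.
Field (20°×10°, letters A–R): lon ⌊92.7988/20⌋ = 4 → E; lat ⌊62.9272/10⌋ = 6 → G.
Square (2°×1°, digits 0–9): lon ⌊12.7988/2⌋ = 6; lat ⌊2.9272/1⌋ = 2.
Subsquare (5′×2.5′, letters a–x): lon ⌊0.7988/0.0833333⌋ = 9 → j; lat ⌊0.9272/0.0416667⌋ = 22 → w.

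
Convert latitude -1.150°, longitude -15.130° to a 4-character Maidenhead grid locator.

Shift to the Maidenhead origin (180°W, 90°S): lon 164.87, lat 88.85.
Field: 164.87/20 → 8 → I, 88.85/10 → 8 → I; chars II.
Square: 4.87/2 → 2, 8.85/1 → 8; chars 28.

II28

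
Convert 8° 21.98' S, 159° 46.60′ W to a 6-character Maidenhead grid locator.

Offset from 180°W / 90°S: lon 20.2233°, lat 81.6337°.
Field: 20.2233/20 → 1 → B, 81.6337/10 → 8 → I; chars BI.
Square: 0.2233/2 → 0, 1.6337/1 → 1; chars 01.
Subsquare: 0.2233/0.0833333 → 2 → c, 0.6337/0.0416667 → 15 → p; chars cp.

BI01cp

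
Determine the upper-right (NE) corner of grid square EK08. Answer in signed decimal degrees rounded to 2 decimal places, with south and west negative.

19.00, -98.00

Field E=4, K=10: +4·20° lon, +10·10° lat → SW at lon -100°, lat 10°.
Square 0, 8: +0·2° lon, +8·1° lat → SW at lon -100°, lat 18°.
Cell spans 2° lon × 1° lat. NE corner is SW corner plus one full cell.
latitude 19.00, longitude -98.00.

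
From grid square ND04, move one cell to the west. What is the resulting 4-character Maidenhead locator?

Longitude square 0; −1 → -1, wraps to 9, carry into field.
Longitude field N = 13; −1 → 12 = M.
The latitude characters are unchanged.

MD94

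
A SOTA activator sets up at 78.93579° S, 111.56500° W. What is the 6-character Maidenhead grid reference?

DB41fb

Add 180° to longitude and 90° to latitude: 68.4350, 11.0642.
Field (20°×10°, letters A–R): 68.4350/20 → 3 → D, 11.0642/10 → 1 → B; chars DB.
Square (2°×1°, digits 0–9): 8.4350/2 → 4, 1.0642/1 → 1; chars 41.
Subsquare (5′×2.5′, letters a–x): 0.4350/0.0833333 → 5 → f, 0.0642/0.0416667 → 1 → b; chars fb.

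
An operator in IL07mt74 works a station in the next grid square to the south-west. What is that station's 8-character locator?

Longitude extended square 7; −1 → 6.
Latitude extended square 4; −1 → 3.

IL07mt63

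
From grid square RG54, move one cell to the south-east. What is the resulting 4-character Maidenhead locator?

RG63

Longitude square 5; +1 → 6.
Latitude square 4; −1 → 3.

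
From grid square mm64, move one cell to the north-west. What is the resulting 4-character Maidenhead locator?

Longitude square 6; −1 → 5.
Latitude square 4; +1 → 5.

MM55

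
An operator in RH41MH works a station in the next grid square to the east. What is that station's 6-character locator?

RH41nh

Longitude subsquare m = 12; +1 → 13 = n.
The latitude characters are unchanged.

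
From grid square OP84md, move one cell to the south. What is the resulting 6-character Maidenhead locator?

Latitude subsquare d = 3; −1 → 2 = c.
The longitude characters are unchanged.

OP84mc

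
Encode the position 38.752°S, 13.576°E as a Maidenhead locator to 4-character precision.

Shift to the Maidenhead origin (180°W, 90°S): lon 193.58, lat 51.25.
Field: lon ⌊193.58/20⌋ = 9 → J; lat ⌊51.25/10⌋ = 5 → F.
Square: lon ⌊13.58/2⌋ = 6; lat ⌊1.25/1⌋ = 1.

JF61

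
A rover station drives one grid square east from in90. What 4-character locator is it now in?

JN00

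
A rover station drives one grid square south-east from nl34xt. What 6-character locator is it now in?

Longitude subsquare x = 23; +1 → 24, wraps to 0 = a, carry into square.
Longitude square 3; +1 → 4.
Latitude subsquare t = 19; −1 → 18 = s.

NL44as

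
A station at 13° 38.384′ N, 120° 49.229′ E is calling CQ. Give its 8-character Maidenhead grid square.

Add 180° to longitude and 90° to latitude: 300.82048, 103.63973.
Field (20°×10°, letters A–R): 300.82048/20 → 15 → P, 103.63973/10 → 10 → K; chars PK.
Square (2°×1°, digits 0–9): 0.82048/2 → 0, 3.63973/1 → 3; chars 03.
Subsquare (5′×2.5′, letters a–x): 0.82048/0.0833333 → 9 → j, 0.63973/0.0416667 → 15 → p; chars jp.
Extended square (30″×15″, digits 0–9): 0.07048/0.00833333 → 8, 0.01473/0.00416667 → 3; chars 83.

PK03jp83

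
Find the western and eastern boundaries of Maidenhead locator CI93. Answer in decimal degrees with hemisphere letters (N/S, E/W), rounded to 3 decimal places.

Field C=2, I=8: +2·20° lon, +8·10° lat → SW at lon -140°, lat -10°.
Square 9, 3: +9·2° lon, +3·1° lat → SW at lon -122°, lat -7°.
Cell spans 2° lon × 1° lat.
west 122.000° W, east 120.000° W.

122.000° W, 120.000° W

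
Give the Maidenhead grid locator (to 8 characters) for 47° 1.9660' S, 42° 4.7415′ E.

LE12ax92

Offset from 180°W / 90°S: lon 222.07903°, lat 42.96723°.
Field: 222.07903/20 → 11 → L, 42.96723/10 → 4 → E; chars LE.
Square: 2.07903/2 → 1, 2.96723/1 → 2; chars 12.
Subsquare: 0.07903/0.0833333 → 0 → a, 0.96723/0.0416667 → 23 → x; chars ax.
Extended square: 0.07903/0.00833333 → 9, 0.00890/0.00416667 → 2; chars 92.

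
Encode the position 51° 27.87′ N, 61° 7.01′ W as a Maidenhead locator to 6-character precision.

Offset from 180°W / 90°S: lon 118.8832°, lat 141.4645°.
Field: 118.8832/20 → 5 → F, 141.4645/10 → 14 → O; chars FO.
Square: 18.8832/2 → 9, 1.4645/1 → 1; chars 91.
Subsquare: 0.8832/0.0833333 → 10 → k, 0.4645/0.0416667 → 11 → l; chars kl.

FO91kl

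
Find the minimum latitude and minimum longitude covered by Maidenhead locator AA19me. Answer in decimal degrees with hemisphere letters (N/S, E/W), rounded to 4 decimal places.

Field A=0, A=0: +0·20° lon, +0·10° lat → SW at lon -180°, lat -90°.
Square 1, 9: +1·2° lon, +9·1° lat → SW at lon -178°, lat -81°.
Subsquare m=12, e=4: +12·0.0833333° lon, +4·0.0416667° lat → SW at lon -177°, lat -80.8333°.
latitude 80.8333° S, longitude 177.0000° W.

80.8333° S, 177.0000° W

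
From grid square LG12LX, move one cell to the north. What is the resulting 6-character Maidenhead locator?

LG13la

Latitude subsquare x = 23; +1 → 24, wraps to 0 = a, carry into square.
Latitude square 2; +1 → 3.
The longitude characters are unchanged.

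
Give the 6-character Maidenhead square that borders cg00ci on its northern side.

Latitude subsquare i = 8; +1 → 9 = j.
The longitude characters are unchanged.

CG00cj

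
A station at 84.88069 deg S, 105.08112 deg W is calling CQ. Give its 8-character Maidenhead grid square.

Offset from 180°W / 90°S: lon 74.91888°, lat 5.11931°.
Field: 74.91888/20 → 3 → D, 5.11931/10 → 0 → A; chars DA.
Square: 14.91888/2 → 7, 5.11931/1 → 5; chars 75.
Subsquare: 0.91888/0.0833333 → 11 → l, 0.11931/0.0416667 → 2 → c; chars lc.
Extended square: 0.00221/0.00833333 → 0, 0.03598/0.00416667 → 8; chars 08.

DA75lc08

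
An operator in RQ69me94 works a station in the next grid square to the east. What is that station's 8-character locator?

RQ69ne04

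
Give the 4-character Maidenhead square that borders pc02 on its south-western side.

Longitude square 0; −1 → -1, wraps to 9, carry into field.
Longitude field P = 15; −1 → 14 = O.
Latitude square 2; −1 → 1.

OC91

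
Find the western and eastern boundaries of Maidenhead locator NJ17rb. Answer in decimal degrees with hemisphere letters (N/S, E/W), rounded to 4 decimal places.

Field N=13, J=9: +13·20° lon, +9·10° lat → SW at lon 80°, lat 0°.
Square 1, 7: +1·2° lon, +7·1° lat → SW at lon 82°, lat 7°.
Subsquare r=17, b=1: +17·0.0833333° lon, +1·0.0416667° lat → SW at lon 83.4167°, lat 7.04167°.
Cell spans 0.0833333° lon × 0.0416667° lat.
west 83.4167° E, east 83.5000° E.

83.4167° E, 83.5000° E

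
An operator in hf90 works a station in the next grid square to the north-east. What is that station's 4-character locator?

IF01

Longitude square 9; +1 → 10, wraps to 0, carry into field.
Longitude field H = 7; +1 → 8 = I.
Latitude square 0; +1 → 1.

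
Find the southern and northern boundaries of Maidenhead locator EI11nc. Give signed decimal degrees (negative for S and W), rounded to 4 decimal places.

-8.9167, -8.8750

Field E=4, I=8: +4·20° lon, +8·10° lat → SW at lon -100°, lat -10°.
Square 1, 1: +1·2° lon, +1·1° lat → SW at lon -98°, lat -9°.
Subsquare n=13, c=2: +13·0.0833333° lon, +2·0.0416667° lat → SW at lon -96.9167°, lat -8.91667°.
Cell spans 0.0833333° lon × 0.0416667° lat.
south -8.9167, north -8.8750.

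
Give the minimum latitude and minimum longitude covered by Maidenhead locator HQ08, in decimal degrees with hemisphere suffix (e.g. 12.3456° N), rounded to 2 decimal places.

78.00° N, 40.00° W

Field H=7, Q=16: +7·20° lon, +16·10° lat → SW at lon -40°, lat 70°.
Square 0, 8: +0·2° lon, +8·1° lat → SW at lon -40°, lat 78°.
latitude 78.00° N, longitude 40.00° W.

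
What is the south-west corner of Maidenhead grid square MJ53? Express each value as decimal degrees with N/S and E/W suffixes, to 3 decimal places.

3.000° N, 70.000° E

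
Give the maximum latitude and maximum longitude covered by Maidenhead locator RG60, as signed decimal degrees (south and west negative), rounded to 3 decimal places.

Field R=17, G=6: +17·20° lon, +6·10° lat → SW at lon 160°, lat -30°.
Square 6, 0: +6·2° lon, +0·1° lat → SW at lon 172°, lat -30°.
Cell spans 2° lon × 1° lat. NE corner is SW corner plus one full cell.
latitude -29.000, longitude 174.000.

-29.000, 174.000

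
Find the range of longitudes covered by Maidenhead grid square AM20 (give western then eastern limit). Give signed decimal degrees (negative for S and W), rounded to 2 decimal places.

Field A=0, M=12: +0·20° lon, +12·10° lat → SW at lon -180°, lat 30°.
Square 2, 0: +2·2° lon, +0·1° lat → SW at lon -176°, lat 30°.
Cell spans 2° lon × 1° lat.
west -176.00, east -174.00.

-176.00, -174.00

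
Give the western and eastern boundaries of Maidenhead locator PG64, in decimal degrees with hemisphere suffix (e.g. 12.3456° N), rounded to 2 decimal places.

Field P=15, G=6: +15·20° lon, +6·10° lat → SW at lon 120°, lat -30°.
Square 6, 4: +6·2° lon, +4·1° lat → SW at lon 132°, lat -26°.
Cell spans 2° lon × 1° lat.
west 132.00° E, east 134.00° E.

132.00° E, 134.00° E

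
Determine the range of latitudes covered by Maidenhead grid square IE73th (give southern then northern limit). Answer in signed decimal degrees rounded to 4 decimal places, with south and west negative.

Field I=8, E=4: +8·20° lon, +4·10° lat → SW at lon -20°, lat -50°.
Square 7, 3: +7·2° lon, +3·1° lat → SW at lon -6°, lat -47°.
Subsquare t=19, h=7: +19·0.0833333° lon, +7·0.0416667° lat → SW at lon -4.41667°, lat -46.7083°.
Cell spans 0.0833333° lon × 0.0416667° lat.
south -46.7083, north -46.6667.

-46.7083, -46.6667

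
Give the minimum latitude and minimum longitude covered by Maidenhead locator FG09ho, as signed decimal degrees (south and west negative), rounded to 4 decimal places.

Field F=5, G=6: +5·20° lon, +6·10° lat → SW at lon -80°, lat -30°.
Square 0, 9: +0·2° lon, +9·1° lat → SW at lon -80°, lat -21°.
Subsquare h=7, o=14: +7·0.0833333° lon, +14·0.0416667° lat → SW at lon -79.4167°, lat -20.4167°.
latitude -20.4167, longitude -79.4167.

-20.4167, -79.4167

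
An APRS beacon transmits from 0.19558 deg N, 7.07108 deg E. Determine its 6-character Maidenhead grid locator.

JJ30me

Offset from 180°W / 90°S: lon 187.0711°, lat 90.1956°.
Field: 187.0711/20 → 9 → J, 90.1956/10 → 9 → J; chars JJ.
Square: 7.0711/2 → 3, 0.1956/1 → 0; chars 30.
Subsquare: 1.0711/0.0833333 → 12 → m, 0.1956/0.0416667 → 4 → e; chars me.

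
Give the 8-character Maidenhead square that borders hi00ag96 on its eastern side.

Longitude extended square 9; +1 → 10, wraps to 0, carry into subsquare.
Longitude subsquare a = 0; +1 → 1 = b.
The latitude characters are unchanged.

HI00bg06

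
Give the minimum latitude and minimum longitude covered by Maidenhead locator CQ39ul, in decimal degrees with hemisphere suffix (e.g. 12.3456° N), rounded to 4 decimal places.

79.4583° N, 132.3333° W

Field C=2, Q=16: +2·20° lon, +16·10° lat → SW at lon -140°, lat 70°.
Square 3, 9: +3·2° lon, +9·1° lat → SW at lon -134°, lat 79°.
Subsquare u=20, l=11: +20·0.0833333° lon, +11·0.0416667° lat → SW at lon -132.333°, lat 79.4583°.
latitude 79.4583° N, longitude 132.3333° W.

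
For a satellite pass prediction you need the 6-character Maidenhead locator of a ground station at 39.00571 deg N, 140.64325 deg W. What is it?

BM99qa

Add 180° to longitude and 90° to latitude: 39.3568, 129.0057.
Field: lon ⌊39.3568/20⌋ = 1 → B; lat ⌊129.0057/10⌋ = 12 → M.
Square: lon ⌊19.3568/2⌋ = 9; lat ⌊9.0057/1⌋ = 9.
Subsquare: lon ⌊1.3568/0.0833333⌋ = 16 → q; lat ⌊0.0057/0.0416667⌋ = 0 → a.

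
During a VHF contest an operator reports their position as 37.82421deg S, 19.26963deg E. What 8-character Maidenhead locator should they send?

Add 180° to longitude and 90° to latitude: 199.26963, 52.17579.
Field (20°×10°, letters A–R): lon ⌊199.26963/20⌋ = 9 → J; lat ⌊52.17579/10⌋ = 5 → F.
Square (2°×1°, digits 0–9): lon ⌊19.26963/2⌋ = 9; lat ⌊2.17579/1⌋ = 2.
Subsquare (5′×2.5′, letters a–x): lon ⌊1.26963/0.0833333⌋ = 15 → p; lat ⌊0.17579/0.0416667⌋ = 4 → e.
Extended square (30″×15″, digits 0–9): lon ⌊0.01963/0.00833333⌋ = 2; lat ⌊0.00912/0.00416667⌋ = 2.

JF92pe22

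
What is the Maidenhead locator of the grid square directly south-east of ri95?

AI04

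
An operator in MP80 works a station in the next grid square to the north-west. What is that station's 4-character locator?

MP71

Longitude square 8; −1 → 7.
Latitude square 0; +1 → 1.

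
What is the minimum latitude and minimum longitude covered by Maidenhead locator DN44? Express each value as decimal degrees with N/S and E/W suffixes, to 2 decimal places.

44.00° N, 112.00° W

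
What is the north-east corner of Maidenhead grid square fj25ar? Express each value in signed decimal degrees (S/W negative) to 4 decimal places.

Field F=5, J=9: +5·20° lon, +9·10° lat → SW at lon -80°, lat 0°.
Square 2, 5: +2·2° lon, +5·1° lat → SW at lon -76°, lat 5°.
Subsquare a=0, r=17: +0·0.0833333° lon, +17·0.0416667° lat → SW at lon -76°, lat 5.70833°.
Cell spans 0.0833333° lon × 0.0416667° lat. NE corner is SW corner plus one full cell.
latitude 5.7500, longitude -75.9167.

5.7500, -75.9167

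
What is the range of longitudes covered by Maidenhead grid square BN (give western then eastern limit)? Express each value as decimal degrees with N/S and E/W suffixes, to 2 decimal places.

Field B=1, N=13: +1·20° lon, +13·10° lat → SW at lon -160°, lat 40°.
Cell spans 20° lon × 10° lat.
west 160.00° W, east 140.00° W.

160.00° W, 140.00° W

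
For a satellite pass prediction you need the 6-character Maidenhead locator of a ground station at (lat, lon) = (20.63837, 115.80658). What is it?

OL70vp

Offset from 180°W / 90°S: lon 295.8066°, lat 110.6384°.
Field (20°×10°, letters A–R): lon ⌊295.8066/20⌋ = 14 → O; lat ⌊110.6384/10⌋ = 11 → L.
Square (2°×1°, digits 0–9): lon ⌊15.8066/2⌋ = 7; lat ⌊0.6384/1⌋ = 0.
Subsquare (5′×2.5′, letters a–x): lon ⌊1.8066/0.0833333⌋ = 21 → v; lat ⌊0.6384/0.0416667⌋ = 15 → p.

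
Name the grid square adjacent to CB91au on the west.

Longitude subsquare a = 0; −1 → -1, wraps to 23 = x, carry into square.
Longitude square 9; −1 → 8.
The latitude characters are unchanged.

CB81xu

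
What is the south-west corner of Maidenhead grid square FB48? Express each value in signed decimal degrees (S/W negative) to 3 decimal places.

Field F=5, B=1: +5·20° lon, +1·10° lat → SW at lon -80°, lat -80°.
Square 4, 8: +4·2° lon, +8·1° lat → SW at lon -72°, lat -72°.
latitude -72.000, longitude -72.000.

-72.000, -72.000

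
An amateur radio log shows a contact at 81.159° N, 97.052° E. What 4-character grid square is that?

NR81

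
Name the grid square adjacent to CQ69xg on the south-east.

Longitude subsquare x = 23; +1 → 24, wraps to 0 = a, carry into square.
Longitude square 6; +1 → 7.
Latitude subsquare g = 6; −1 → 5 = f.

CQ79af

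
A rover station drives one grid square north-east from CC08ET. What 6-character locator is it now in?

Longitude subsquare e = 4; +1 → 5 = f.
Latitude subsquare t = 19; +1 → 20 = u.

CC08fu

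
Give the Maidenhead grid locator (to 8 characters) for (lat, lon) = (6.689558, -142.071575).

BJ86xq15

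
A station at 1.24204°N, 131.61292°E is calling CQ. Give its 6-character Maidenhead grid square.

PJ51tf

Add 180° to longitude and 90° to latitude: 311.6129, 91.2420.
Field: lon ⌊311.6129/20⌋ = 15 → P; lat ⌊91.2420/10⌋ = 9 → J.
Square: lon ⌊11.6129/2⌋ = 5; lat ⌊1.2420/1⌋ = 1.
Subsquare: lon ⌊1.6129/0.0833333⌋ = 19 → t; lat ⌊0.2420/0.0416667⌋ = 5 → f.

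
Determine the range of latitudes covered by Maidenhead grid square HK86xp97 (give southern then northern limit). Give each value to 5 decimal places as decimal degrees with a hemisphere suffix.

16.65417° N, 16.65833° N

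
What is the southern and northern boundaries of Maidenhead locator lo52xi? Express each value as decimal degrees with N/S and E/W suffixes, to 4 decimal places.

Field L=11, O=14: +11·20° lon, +14·10° lat → SW at lon 40°, lat 50°.
Square 5, 2: +5·2° lon, +2·1° lat → SW at lon 50°, lat 52°.
Subsquare x=23, i=8: +23·0.0833333° lon, +8·0.0416667° lat → SW at lon 51.9167°, lat 52.3333°.
Cell spans 0.0833333° lon × 0.0416667° lat.
south 52.3333° N, north 52.3750° N.

52.3333° N, 52.3750° N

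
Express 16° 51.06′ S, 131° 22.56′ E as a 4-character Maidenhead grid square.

Add 180° to longitude and 90° to latitude: 311.38, 73.15.
Field: 311.38/20 → 15 → P, 73.15/10 → 7 → H; chars PH.
Square: 11.38/2 → 5, 3.15/1 → 3; chars 53.

PH53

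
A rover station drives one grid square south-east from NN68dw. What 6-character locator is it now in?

NN68ev

Longitude subsquare d = 3; +1 → 4 = e.
Latitude subsquare w = 22; −1 → 21 = v.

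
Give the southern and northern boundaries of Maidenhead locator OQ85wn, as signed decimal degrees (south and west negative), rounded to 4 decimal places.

Field O=14, Q=16: +14·20° lon, +16·10° lat → SW at lon 100°, lat 70°.
Square 8, 5: +8·2° lon, +5·1° lat → SW at lon 116°, lat 75°.
Subsquare w=22, n=13: +22·0.0833333° lon, +13·0.0416667° lat → SW at lon 117.833°, lat 75.5417°.
Cell spans 0.0833333° lon × 0.0416667° lat.
south 75.5417, north 75.5833.

75.5417, 75.5833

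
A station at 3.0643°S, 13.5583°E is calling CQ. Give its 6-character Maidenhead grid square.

JI66sw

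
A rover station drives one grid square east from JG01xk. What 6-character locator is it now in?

JG11ak

Longitude subsquare x = 23; +1 → 24, wraps to 0 = a, carry into square.
Longitude square 0; +1 → 1.
The latitude characters are unchanged.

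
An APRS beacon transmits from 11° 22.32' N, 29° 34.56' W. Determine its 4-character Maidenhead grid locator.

Add 180° to longitude and 90° to latitude: 150.42, 101.37.
Field: lon ⌊150.42/20⌋ = 7 → H; lat ⌊101.37/10⌋ = 10 → K.
Square: lon ⌊10.42/2⌋ = 5; lat ⌊1.37/1⌋ = 1.

HK51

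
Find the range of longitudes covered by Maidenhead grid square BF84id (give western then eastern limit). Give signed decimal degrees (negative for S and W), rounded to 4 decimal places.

-143.3333, -143.2500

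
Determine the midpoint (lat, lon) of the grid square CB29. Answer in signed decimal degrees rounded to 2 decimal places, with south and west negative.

-70.50, -135.00

Field C=2, B=1: +2·20° lon, +1·10° lat → SW at lon -140°, lat -80°.
Square 2, 9: +2·2° lon, +9·1° lat → SW at lon -136°, lat -71°.
Cell spans 2° lon × 1° lat. Centre is SW corner plus half of each.
latitude -70.50, longitude -135.00.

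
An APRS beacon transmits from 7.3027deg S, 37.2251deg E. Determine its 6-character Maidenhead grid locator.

Add 180° to longitude and 90° to latitude: 217.2251, 82.6973.
Field: lon ⌊217.2251/20⌋ = 10 → K; lat ⌊82.6973/10⌋ = 8 → I.
Square: lon ⌊17.2251/2⌋ = 8; lat ⌊2.6973/1⌋ = 2.
Subsquare: lon ⌊1.2251/0.0833333⌋ = 14 → o; lat ⌊0.6973/0.0416667⌋ = 16 → q.

KI82oq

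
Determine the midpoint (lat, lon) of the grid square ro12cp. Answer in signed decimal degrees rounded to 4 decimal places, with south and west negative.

52.6458, 162.2083

Field R=17, O=14: +17·20° lon, +14·10° lat → SW at lon 160°, lat 50°.
Square 1, 2: +1·2° lon, +2·1° lat → SW at lon 162°, lat 52°.
Subsquare c=2, p=15: +2·0.0833333° lon, +15·0.0416667° lat → SW at lon 162.167°, lat 52.625°.
Cell spans 0.0833333° lon × 0.0416667° lat. Centre is SW corner plus half of each.
latitude 52.6458, longitude 162.2083.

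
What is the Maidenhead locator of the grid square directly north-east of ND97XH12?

ND97xh23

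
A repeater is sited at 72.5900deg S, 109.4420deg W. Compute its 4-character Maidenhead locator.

DB57

Shift to the Maidenhead origin (180°W, 90°S): lon 70.56, lat 17.41.
Field: lon ⌊70.56/20⌋ = 3 → D; lat ⌊17.41/10⌋ = 1 → B.
Square: lon ⌊10.56/2⌋ = 5; lat ⌊7.41/1⌋ = 7.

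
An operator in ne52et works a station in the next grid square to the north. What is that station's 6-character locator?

NE52eu

Latitude subsquare t = 19; +1 → 20 = u.
The longitude characters are unchanged.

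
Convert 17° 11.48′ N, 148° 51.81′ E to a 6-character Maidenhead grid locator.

QK47ke

Shift to the Maidenhead origin (180°W, 90°S): lon 328.8635, lat 107.1913.
Field: lon ⌊328.8635/20⌋ = 16 → Q; lat ⌊107.1913/10⌋ = 10 → K.
Square: lon ⌊8.8635/2⌋ = 4; lat ⌊7.1913/1⌋ = 7.
Subsquare: lon ⌊0.8635/0.0833333⌋ = 10 → k; lat ⌊0.1913/0.0416667⌋ = 4 → e.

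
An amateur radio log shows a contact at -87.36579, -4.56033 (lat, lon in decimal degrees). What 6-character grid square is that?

IA72rp

Shift to the Maidenhead origin (180°W, 90°S): lon 175.4397, lat 2.6342.
Field (20°×10°, letters A–R): 175.4397/20 → 8 → I, 2.6342/10 → 0 → A; chars IA.
Square (2°×1°, digits 0–9): 15.4397/2 → 7, 2.6342/1 → 2; chars 72.
Subsquare (5′×2.5′, letters a–x): 1.4397/0.0833333 → 17 → r, 0.6342/0.0416667 → 15 → p; chars rp.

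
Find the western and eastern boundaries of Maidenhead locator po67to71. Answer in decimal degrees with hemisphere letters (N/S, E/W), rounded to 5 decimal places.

133.64167° E, 133.65000° E

Field P=15, O=14: +15·20° lon, +14·10° lat → SW at lon 120°, lat 50°.
Square 6, 7: +6·2° lon, +7·1° lat → SW at lon 132°, lat 57°.
Subsquare t=19, o=14: +19·0.0833333° lon, +14·0.0416667° lat → SW at lon 133.583°, lat 57.5833°.
Extended square 7, 1: +7·0.00833333° lon, +1·0.00416667° lat → SW at lon 133.642°, lat 57.5875°.
Cell spans 0.00833333° lon × 0.00416667° lat.
west 133.64167° E, east 133.65000° E.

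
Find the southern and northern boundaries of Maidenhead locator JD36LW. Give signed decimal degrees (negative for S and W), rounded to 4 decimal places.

Field J=9, D=3: +9·20° lon, +3·10° lat → SW at lon 0°, lat -60°.
Square 3, 6: +3·2° lon, +6·1° lat → SW at lon 6°, lat -54°.
Subsquare l=11, w=22: +11·0.0833333° lon, +22·0.0416667° lat → SW at lon 6.91667°, lat -53.0833°.
Cell spans 0.0833333° lon × 0.0416667° lat.
south -53.0833, north -53.0417.

-53.0833, -53.0417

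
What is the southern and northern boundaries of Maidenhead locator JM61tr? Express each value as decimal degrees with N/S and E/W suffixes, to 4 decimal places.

31.7083° N, 31.7500° N

Field J=9, M=12: +9·20° lon, +12·10° lat → SW at lon 0°, lat 30°.
Square 6, 1: +6·2° lon, +1·1° lat → SW at lon 12°, lat 31°.
Subsquare t=19, r=17: +19·0.0833333° lon, +17·0.0416667° lat → SW at lon 13.5833°, lat 31.7083°.
Cell spans 0.0833333° lon × 0.0416667° lat.
south 31.7083° N, north 31.7500° N.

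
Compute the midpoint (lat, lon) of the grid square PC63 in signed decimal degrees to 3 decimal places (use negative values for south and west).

Field P=15, C=2: +15·20° lon, +2·10° lat → SW at lon 120°, lat -70°.
Square 6, 3: +6·2° lon, +3·1° lat → SW at lon 132°, lat -67°.
Cell spans 2° lon × 1° lat. Centre is SW corner plus half of each.
latitude -66.500, longitude 133.000.

-66.500, 133.000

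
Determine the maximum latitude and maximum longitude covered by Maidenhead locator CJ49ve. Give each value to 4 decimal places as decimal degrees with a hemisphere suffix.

Field C=2, J=9: +2·20° lon, +9·10° lat → SW at lon -140°, lat 0°.
Square 4, 9: +4·2° lon, +9·1° lat → SW at lon -132°, lat 9°.
Subsquare v=21, e=4: +21·0.0833333° lon, +4·0.0416667° lat → SW at lon -130.25°, lat 9.16667°.
Cell spans 0.0833333° lon × 0.0416667° lat. NE corner is SW corner plus one full cell.
latitude 9.2083° N, longitude 130.1667° W.

9.2083° N, 130.1667° W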